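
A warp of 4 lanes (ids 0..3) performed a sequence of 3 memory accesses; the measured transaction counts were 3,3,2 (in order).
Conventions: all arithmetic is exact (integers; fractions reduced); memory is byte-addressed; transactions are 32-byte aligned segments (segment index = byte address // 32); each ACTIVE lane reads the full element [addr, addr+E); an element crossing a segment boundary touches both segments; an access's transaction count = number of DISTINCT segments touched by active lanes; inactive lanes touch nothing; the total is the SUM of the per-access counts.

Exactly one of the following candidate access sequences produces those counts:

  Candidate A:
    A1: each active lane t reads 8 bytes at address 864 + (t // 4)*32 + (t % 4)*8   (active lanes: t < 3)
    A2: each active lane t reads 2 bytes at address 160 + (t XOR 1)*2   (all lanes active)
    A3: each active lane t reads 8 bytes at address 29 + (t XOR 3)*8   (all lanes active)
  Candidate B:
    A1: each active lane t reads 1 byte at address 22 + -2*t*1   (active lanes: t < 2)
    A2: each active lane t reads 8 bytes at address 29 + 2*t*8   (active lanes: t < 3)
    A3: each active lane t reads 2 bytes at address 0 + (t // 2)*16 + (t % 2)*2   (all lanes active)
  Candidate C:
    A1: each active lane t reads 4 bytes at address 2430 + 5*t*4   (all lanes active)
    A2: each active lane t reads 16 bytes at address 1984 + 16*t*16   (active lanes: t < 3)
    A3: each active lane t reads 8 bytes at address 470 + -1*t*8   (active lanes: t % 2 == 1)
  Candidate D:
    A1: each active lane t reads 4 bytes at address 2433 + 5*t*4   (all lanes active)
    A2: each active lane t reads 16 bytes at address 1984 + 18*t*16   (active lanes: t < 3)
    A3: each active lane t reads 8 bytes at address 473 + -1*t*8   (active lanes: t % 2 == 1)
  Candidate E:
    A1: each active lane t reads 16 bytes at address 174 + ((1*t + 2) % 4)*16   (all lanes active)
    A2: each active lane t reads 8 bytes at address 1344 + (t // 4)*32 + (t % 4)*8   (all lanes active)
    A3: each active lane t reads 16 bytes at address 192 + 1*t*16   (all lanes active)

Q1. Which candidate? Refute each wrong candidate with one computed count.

A: A1 gives 1 transaction, not 3
B: A1 gives 1 transaction, not 3
D: A3 gives 1 transaction, not 2
E: A2 gives 1 transaction, not 3
C: all counts match (3,3,2)

Answer: C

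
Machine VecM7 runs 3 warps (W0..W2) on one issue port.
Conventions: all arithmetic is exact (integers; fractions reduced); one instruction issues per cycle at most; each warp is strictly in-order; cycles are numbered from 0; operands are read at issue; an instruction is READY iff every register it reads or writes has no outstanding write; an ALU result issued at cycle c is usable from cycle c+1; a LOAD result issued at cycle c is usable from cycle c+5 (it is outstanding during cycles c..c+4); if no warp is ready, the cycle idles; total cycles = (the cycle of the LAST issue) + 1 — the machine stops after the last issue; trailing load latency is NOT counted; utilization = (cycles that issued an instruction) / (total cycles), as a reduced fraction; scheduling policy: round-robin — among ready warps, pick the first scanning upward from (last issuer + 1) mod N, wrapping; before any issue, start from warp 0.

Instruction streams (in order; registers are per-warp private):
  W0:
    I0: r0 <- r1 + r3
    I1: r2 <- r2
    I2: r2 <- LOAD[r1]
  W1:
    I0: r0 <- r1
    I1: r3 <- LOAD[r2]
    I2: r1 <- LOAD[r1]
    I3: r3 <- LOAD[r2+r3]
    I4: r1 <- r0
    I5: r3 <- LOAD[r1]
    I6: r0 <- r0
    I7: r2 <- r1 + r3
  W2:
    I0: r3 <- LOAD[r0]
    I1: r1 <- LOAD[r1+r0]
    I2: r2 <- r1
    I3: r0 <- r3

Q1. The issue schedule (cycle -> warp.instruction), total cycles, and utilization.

cycle 0: W0.I0
cycle 1: W1.I0
cycle 2: W2.I0
cycle 3: W0.I1
cycle 4: W1.I1
cycle 5: W2.I1
cycle 6: W0.I2
cycle 7: W1.I2
cycle 8: idle
cycle 9: W1.I3
cycle 10: W2.I2
cycle 11: W2.I3
cycle 12: W1.I4
cycle 13: idle
cycle 14: W1.I5
cycle 15: W1.I6
cycle 16: idle
cycle 17: idle
cycle 18: idle
cycle 19: W1.I7

Answer: 20 cycles, utilization 3/4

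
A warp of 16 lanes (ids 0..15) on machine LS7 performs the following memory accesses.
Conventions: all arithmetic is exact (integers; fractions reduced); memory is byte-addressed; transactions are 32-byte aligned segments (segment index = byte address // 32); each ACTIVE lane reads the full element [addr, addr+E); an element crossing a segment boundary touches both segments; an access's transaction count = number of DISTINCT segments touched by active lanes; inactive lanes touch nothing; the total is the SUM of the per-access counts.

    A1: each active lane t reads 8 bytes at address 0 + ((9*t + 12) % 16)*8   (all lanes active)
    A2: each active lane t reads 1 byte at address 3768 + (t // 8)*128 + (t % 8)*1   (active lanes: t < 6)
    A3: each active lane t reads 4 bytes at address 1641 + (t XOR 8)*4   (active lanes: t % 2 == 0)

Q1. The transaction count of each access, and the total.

A1: 4 transactions
A2: 1 transaction
A3: 3 transactions

Answer: 4,1,3; total 8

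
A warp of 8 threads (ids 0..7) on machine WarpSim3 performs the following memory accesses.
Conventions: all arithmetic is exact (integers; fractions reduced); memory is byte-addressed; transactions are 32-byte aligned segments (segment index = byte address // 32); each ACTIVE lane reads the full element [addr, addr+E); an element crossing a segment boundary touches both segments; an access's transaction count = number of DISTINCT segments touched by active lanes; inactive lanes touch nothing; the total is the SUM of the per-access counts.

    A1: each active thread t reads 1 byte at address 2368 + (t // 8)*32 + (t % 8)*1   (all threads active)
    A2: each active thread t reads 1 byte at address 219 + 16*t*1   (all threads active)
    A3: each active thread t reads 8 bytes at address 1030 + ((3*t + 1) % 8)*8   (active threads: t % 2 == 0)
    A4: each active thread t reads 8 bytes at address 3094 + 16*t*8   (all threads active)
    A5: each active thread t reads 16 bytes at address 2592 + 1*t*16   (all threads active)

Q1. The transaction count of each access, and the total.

A1: 1 transaction
A2: 5 transactions
A3: 3 transactions
A4: 8 transactions
A5: 4 transactions

Answer: 1,5,3,8,4; total 21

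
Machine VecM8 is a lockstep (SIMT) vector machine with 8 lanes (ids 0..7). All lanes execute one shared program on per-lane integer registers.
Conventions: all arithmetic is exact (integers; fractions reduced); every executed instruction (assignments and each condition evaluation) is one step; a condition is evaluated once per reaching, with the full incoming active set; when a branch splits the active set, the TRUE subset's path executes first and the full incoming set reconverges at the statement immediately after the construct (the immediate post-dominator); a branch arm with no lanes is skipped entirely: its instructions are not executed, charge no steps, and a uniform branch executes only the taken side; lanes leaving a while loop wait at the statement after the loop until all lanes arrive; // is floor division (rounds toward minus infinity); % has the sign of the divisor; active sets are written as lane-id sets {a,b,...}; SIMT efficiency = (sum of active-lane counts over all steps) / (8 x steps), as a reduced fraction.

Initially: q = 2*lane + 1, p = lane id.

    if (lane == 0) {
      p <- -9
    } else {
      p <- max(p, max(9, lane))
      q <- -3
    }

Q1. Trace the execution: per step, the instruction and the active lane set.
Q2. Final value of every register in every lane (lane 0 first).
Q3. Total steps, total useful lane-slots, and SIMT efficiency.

step 0: eval (lane == 0)             {0,1,2,3,4,5,6,7}
step 1: p <- -9                      {0}
step 2: p <- max(p, max(9, lane))    {1,2,3,4,5,6,7}
step 3: q <- -3                      {1,2,3,4,5,6,7}

Answer: 4 steps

q: 1,-3,-3,-3,-3,-3,-3,-3
p: -9,9,9,9,9,9,9,9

steps = 4; useful = 23; efficiency = 23/32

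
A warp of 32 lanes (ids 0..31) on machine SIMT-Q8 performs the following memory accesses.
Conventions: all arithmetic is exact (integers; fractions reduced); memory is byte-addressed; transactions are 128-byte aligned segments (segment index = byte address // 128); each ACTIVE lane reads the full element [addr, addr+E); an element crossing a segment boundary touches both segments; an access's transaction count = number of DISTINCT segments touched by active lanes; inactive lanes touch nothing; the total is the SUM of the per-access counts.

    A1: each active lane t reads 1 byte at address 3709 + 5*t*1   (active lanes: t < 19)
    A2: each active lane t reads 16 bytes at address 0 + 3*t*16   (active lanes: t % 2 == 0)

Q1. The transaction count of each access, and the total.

A1: 2 transactions
A2: 12 transactions

Answer: 2,12; total 14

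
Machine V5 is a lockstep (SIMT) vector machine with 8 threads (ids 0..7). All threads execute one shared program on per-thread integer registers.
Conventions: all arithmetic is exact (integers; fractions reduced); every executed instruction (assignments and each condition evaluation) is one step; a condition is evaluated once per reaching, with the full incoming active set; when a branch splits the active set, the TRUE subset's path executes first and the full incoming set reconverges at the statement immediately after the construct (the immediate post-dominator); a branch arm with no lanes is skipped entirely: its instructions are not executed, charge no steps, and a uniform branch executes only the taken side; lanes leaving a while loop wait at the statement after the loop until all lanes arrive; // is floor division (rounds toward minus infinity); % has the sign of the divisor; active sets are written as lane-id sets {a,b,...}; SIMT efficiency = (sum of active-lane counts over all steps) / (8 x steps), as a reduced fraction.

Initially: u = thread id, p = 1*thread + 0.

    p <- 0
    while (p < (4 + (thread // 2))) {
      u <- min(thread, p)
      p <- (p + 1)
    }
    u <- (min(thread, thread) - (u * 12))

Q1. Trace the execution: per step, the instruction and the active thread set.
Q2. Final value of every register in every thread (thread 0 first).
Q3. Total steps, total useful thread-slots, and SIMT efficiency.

step 0: p <- 0                       {0,1,2,3,4,5,6,7}
step 1: eval (p < (4 + (thread // 2))) {0,1,2,3,4,5,6,7}
step 2: u <- min(thread, p)          {0,1,2,3,4,5,6,7}
step 3: p <- (p + 1)                 {0,1,2,3,4,5,6,7}
step 4: eval (p < (4 + (thread // 2))) {0,1,2,3,4,5,6,7}
step 5: u <- min(thread, p)          {0,1,2,3,4,5,6,7}
step 6: p <- (p + 1)                 {0,1,2,3,4,5,6,7}
step 7: eval (p < (4 + (thread // 2))) {0,1,2,3,4,5,6,7}
step 8: u <- min(thread, p)          {0,1,2,3,4,5,6,7}
step 9: p <- (p + 1)                 {0,1,2,3,4,5,6,7}
step 10: eval (p < (4 + (thread // 2))) {0,1,2,3,4,5,6,7}
step 11: u <- min(thread, p)          {0,1,2,3,4,5,6,7}
step 12: p <- (p + 1)                 {0,1,2,3,4,5,6,7}
step 13: eval (p < (4 + (thread // 2))) {0,1,2,3,4,5,6,7}
step 14: u <- min(thread, p)          {2,3,4,5,6,7}
step 15: p <- (p + 1)                 {2,3,4,5,6,7}
step 16: eval (p < (4 + (thread // 2))) {2,3,4,5,6,7}
step 17: u <- min(thread, p)          {4,5,6,7}
step 18: p <- (p + 1)                 {4,5,6,7}
step 19: eval (p < (4 + (thread // 2))) {4,5,6,7}
step 20: u <- min(thread, p)          {6,7}
step 21: p <- (p + 1)                 {6,7}
step 22: eval (p < (4 + (thread // 2))) {6,7}
step 23: u <- (min(thread, thread) - (u * 12)) {0,1,2,3,4,5,6,7}

Answer: 24 steps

u: 0,-11,-22,-33,-44,-55,-66,-65
p: 4,4,5,5,6,6,7,7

steps = 24; useful = 156; efficiency = 156/192 = 13/16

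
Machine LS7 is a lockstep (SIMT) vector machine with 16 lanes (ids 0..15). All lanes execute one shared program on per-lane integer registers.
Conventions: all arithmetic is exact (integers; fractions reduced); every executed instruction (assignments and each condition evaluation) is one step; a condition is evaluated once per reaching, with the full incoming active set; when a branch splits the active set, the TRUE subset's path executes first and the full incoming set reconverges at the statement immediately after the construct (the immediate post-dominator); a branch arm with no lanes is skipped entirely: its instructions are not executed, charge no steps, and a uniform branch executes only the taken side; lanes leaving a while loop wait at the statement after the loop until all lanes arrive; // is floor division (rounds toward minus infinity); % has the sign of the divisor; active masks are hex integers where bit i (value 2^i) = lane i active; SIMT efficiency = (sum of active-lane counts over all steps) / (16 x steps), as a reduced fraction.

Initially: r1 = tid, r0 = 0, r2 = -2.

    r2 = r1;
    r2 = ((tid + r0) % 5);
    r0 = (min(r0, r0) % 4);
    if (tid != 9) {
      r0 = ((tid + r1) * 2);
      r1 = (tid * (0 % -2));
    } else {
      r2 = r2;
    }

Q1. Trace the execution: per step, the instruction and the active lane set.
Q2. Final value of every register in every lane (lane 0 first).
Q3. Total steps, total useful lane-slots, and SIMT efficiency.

step 0: r2 <- r1                     0xffff
step 1: r2 <- ((tid + r0) % 5)       0xffff
step 2: r0 <- (min(r0, r0) % 4)      0xffff
step 3: eval (tid != 9)              0xffff
step 4: r0 <- ((tid + r1) * 2)       0xfdff
step 5: r1 <- (tid * (0 % -2))       0xfdff
step 6: r2 <- r2                     0x0200

Answer: 7 steps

r1: 0,0,0,0,0,0,0,0,0,9,0,0,0,0,0,0
r0: 0,4,8,12,16,20,24,28,32,0,40,44,48,52,56,60
r2: 0,1,2,3,4,0,1,2,3,4,0,1,2,3,4,0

steps = 7; useful = 95; efficiency = 95/112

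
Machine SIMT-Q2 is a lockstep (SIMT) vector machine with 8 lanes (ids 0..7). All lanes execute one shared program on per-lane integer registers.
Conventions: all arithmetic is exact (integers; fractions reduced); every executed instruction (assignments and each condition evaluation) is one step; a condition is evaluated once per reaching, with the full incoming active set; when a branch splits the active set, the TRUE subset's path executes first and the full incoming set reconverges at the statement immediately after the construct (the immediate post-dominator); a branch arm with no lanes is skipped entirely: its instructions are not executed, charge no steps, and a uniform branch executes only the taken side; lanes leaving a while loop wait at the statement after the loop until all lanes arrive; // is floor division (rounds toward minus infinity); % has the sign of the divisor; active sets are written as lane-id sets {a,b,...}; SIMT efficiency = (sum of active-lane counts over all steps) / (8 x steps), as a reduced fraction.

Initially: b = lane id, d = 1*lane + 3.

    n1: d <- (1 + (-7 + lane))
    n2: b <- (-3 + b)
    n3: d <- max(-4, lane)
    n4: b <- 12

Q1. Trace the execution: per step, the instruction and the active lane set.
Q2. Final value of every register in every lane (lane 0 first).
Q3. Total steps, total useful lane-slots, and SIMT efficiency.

step 0: d <- (1 + (-7 + lane))       {0,1,2,3,4,5,6,7}
step 1: b <- (-3 + b)                {0,1,2,3,4,5,6,7}
step 2: d <- max(-4, lane)           {0,1,2,3,4,5,6,7}
step 3: b <- 12                      {0,1,2,3,4,5,6,7}

Answer: 4 steps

b: 12,12,12,12,12,12,12,12
d: 0,1,2,3,4,5,6,7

steps = 4; useful = 32; efficiency = 32/32 = 1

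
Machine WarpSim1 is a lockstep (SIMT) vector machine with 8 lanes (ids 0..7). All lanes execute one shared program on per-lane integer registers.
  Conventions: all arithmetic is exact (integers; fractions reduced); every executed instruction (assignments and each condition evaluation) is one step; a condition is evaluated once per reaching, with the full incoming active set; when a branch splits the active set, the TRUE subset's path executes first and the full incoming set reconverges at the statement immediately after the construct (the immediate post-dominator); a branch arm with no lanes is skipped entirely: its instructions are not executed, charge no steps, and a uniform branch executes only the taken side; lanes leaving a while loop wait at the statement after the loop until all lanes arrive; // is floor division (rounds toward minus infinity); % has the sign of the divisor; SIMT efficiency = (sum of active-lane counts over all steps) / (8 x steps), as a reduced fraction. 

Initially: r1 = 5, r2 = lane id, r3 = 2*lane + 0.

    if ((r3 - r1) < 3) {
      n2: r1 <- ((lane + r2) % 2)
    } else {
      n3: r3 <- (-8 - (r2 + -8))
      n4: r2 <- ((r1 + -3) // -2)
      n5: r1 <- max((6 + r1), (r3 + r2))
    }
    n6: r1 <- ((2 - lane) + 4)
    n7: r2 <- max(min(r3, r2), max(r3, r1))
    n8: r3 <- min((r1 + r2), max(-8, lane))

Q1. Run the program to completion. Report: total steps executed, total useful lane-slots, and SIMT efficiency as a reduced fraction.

Answer: 8 steps, 48 useful, 3/4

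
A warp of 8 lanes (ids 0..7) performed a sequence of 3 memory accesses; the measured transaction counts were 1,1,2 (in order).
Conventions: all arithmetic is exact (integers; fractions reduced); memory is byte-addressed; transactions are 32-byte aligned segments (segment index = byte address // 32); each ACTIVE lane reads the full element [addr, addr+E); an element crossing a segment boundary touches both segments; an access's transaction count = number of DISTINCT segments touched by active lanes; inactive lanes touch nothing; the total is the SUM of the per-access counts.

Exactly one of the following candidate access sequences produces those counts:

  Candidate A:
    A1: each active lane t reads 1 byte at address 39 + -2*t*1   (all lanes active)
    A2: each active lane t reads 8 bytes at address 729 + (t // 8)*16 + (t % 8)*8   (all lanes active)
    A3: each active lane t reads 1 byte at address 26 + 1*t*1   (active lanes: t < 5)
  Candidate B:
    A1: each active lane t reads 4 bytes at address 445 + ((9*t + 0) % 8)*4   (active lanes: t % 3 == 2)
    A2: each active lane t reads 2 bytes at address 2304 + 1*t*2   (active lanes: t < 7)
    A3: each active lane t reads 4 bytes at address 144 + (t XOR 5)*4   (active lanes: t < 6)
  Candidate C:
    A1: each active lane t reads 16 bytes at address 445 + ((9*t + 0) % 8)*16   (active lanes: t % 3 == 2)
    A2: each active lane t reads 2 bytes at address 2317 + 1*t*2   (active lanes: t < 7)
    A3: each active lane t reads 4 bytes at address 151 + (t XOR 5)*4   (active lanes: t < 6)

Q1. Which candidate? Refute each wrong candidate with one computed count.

A: A1 gives 2 transactions, not 1
C: A1 gives 3 transactions, not 1
B: all counts match (1,1,2)

Answer: B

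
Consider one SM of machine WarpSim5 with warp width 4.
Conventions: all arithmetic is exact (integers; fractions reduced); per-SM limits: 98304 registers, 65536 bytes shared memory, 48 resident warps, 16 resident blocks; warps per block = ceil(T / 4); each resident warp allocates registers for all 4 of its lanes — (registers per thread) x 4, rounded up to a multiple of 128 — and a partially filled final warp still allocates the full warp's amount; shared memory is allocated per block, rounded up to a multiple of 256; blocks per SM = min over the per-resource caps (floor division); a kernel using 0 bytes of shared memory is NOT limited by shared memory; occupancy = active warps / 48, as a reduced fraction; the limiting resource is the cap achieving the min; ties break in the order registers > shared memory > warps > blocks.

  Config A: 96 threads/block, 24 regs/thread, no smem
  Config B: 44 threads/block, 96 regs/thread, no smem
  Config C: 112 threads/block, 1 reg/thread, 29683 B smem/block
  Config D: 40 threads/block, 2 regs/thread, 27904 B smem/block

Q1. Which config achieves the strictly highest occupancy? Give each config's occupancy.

occupancies: A 1, B 11/12, C 7/12, D 5/12

Answer: A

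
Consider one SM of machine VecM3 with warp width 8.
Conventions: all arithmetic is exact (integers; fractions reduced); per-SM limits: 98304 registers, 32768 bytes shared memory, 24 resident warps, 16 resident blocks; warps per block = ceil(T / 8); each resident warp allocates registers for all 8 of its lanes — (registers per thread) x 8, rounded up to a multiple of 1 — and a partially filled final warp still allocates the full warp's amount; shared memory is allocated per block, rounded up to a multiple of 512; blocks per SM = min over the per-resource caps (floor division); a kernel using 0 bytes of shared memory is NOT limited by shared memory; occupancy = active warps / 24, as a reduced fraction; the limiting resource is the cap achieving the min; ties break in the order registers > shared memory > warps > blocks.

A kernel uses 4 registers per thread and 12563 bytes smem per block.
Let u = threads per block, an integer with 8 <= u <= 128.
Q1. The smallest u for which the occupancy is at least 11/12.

Answer: u = 81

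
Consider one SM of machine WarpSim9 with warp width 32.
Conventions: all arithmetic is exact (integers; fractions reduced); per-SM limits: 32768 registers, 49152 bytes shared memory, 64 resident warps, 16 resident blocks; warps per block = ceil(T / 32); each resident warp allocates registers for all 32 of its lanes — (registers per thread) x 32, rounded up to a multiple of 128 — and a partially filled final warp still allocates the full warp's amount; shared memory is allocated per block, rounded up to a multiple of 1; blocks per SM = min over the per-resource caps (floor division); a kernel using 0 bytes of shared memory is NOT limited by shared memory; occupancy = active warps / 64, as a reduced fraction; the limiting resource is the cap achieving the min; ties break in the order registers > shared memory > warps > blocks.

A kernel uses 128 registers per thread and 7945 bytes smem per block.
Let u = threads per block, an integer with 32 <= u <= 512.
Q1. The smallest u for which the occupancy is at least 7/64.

Answer: u = 33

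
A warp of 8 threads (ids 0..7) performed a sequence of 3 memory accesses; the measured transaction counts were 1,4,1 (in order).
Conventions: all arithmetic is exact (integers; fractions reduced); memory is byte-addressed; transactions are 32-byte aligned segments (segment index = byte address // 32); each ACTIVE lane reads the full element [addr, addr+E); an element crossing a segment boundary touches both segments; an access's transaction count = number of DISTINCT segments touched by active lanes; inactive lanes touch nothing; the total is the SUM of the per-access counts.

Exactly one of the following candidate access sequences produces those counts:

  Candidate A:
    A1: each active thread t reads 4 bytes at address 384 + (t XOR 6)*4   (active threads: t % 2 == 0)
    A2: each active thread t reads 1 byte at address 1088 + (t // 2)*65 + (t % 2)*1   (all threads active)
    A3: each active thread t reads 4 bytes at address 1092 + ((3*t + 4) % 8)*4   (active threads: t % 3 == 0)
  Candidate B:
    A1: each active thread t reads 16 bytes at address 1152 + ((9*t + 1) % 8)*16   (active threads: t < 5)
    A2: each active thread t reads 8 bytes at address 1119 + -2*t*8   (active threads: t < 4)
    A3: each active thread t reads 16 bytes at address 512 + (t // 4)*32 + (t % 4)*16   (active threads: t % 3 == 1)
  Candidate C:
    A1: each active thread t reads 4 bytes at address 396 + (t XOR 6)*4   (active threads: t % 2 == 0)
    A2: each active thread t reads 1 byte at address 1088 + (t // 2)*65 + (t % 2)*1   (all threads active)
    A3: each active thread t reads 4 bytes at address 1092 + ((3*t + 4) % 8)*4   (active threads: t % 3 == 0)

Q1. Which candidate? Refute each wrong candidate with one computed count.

B: A1 gives 3 transactions, not 1
C: A1 gives 2 transactions, not 1
A: all counts match (1,4,1)

Answer: A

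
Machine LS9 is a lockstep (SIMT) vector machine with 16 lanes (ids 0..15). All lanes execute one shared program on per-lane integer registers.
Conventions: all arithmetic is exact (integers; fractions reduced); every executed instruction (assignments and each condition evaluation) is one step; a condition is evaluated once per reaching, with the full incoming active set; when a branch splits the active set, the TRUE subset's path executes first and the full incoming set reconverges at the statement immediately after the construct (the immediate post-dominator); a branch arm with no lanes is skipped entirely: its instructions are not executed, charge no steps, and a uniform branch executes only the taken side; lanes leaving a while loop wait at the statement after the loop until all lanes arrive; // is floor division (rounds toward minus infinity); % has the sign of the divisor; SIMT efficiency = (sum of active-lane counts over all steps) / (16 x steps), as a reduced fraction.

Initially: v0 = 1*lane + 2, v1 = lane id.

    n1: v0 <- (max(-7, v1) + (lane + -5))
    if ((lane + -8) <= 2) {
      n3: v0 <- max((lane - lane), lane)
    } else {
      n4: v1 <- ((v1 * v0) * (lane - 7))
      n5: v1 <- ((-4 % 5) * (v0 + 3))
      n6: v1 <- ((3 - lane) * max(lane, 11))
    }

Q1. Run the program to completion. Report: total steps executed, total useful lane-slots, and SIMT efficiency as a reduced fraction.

Answer: 6 steps, 58 useful, 29/48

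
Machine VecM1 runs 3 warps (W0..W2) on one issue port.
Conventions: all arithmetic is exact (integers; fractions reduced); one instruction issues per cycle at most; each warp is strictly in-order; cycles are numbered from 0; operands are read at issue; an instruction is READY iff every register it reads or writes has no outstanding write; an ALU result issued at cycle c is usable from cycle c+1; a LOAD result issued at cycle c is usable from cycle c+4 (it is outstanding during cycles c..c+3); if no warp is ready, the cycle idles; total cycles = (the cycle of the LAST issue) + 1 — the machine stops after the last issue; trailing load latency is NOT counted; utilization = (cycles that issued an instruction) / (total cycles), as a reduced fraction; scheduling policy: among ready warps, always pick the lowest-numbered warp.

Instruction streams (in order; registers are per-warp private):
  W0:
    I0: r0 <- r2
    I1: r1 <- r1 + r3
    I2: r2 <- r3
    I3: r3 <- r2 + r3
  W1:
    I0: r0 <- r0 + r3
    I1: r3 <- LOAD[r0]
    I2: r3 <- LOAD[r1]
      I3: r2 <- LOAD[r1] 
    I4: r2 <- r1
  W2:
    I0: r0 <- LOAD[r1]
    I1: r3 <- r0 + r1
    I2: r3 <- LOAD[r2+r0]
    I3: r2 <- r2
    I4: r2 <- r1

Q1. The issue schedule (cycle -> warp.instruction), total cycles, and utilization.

cycle 0: W0.I0
cycle 1: W0.I1
cycle 2: W0.I2
cycle 3: W0.I3
cycle 4: W1.I0
cycle 5: W1.I1
cycle 6: W2.I0
cycle 7: idle
cycle 8: idle
cycle 9: W1.I2
cycle 10: W1.I3
cycle 11: W2.I1
cycle 12: W2.I2
cycle 13: W2.I3
cycle 14: W1.I4
cycle 15: W2.I4

Answer: 16 cycles, utilization 7/8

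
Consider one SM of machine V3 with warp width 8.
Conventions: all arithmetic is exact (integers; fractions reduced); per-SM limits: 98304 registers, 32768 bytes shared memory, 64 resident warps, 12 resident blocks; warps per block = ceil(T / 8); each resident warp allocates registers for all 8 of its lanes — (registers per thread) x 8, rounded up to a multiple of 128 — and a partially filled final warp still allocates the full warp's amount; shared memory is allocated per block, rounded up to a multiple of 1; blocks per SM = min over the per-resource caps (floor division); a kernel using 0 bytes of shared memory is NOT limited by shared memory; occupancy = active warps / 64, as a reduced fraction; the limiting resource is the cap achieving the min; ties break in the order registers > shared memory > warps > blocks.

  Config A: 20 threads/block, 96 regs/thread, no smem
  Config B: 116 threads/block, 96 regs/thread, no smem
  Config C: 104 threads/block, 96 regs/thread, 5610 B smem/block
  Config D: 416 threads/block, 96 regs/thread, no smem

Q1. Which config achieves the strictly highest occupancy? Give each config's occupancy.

occupancies: A 9/16, B 15/16, C 13/16, D 13/16

Answer: B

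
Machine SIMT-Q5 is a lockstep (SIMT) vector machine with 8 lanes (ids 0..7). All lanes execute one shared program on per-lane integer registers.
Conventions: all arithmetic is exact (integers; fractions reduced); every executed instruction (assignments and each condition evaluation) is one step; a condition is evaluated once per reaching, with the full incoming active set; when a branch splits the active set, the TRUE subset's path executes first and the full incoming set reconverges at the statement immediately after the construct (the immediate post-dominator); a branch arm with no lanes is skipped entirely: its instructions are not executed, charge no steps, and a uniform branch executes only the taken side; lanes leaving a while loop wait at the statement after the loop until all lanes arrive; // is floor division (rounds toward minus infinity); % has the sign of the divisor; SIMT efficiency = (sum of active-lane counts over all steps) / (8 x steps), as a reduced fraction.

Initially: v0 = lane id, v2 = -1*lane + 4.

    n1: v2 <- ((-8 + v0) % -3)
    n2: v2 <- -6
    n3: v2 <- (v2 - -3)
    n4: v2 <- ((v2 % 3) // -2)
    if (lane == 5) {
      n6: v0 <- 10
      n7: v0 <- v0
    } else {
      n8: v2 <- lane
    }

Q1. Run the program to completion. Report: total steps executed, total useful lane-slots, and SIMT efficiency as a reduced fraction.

Answer: 8 steps, 49 useful, 49/64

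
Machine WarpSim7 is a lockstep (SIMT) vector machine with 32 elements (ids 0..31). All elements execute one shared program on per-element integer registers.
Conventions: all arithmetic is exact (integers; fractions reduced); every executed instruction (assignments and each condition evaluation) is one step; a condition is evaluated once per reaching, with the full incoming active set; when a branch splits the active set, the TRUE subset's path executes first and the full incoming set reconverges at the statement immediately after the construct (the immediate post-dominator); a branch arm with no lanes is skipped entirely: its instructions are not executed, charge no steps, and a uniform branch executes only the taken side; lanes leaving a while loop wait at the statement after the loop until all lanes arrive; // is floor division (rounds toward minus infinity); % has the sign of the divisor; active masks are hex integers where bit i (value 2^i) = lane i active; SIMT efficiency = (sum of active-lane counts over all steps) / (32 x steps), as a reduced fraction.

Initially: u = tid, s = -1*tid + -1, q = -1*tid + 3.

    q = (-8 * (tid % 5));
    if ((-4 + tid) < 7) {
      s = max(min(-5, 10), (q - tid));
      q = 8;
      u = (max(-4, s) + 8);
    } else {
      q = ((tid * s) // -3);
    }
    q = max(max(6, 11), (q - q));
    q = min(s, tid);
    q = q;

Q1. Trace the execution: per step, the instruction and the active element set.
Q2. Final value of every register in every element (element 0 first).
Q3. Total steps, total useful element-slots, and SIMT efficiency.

step 0: q <- (-8 * (tid % 5))        0xffffffff
step 1: eval ((-4 + tid) < 7)        0xffffffff
step 2: s <- max(min(-5, 10), (q - tid)) 0x000007ff
step 3: q <- 8                       0x000007ff
step 4: u <- (max(-4, s) + 8)        0x000007ff
step 5: q <- ((tid * s) // -3)       0xfffff800
step 6: q <- max(max(6, 11), (q - q)) 0xffffffff
step 7: q <- min(s, tid)             0xffffffff
step 8: q <- q                       0xffffffff

Answer: 9 steps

u: 8,4,4,4,4,4,4,4,4,4,4,11,12,13,14,15,16,17,18,19,20,21,22,23,24,25,26,27,28,29,30,31
s: 0,-5,-5,-5,-5,-5,-5,-5,-5,-5,-5,-12,-13,-14,-15,-16,-17,-18,-19,-20,-21,-22,-23,-24,-25,-26,-27,-28,-29,-30,-31,-32
q: 0,-5,-5,-5,-5,-5,-5,-5,-5,-5,-5,-12,-13,-14,-15,-16,-17,-18,-19,-20,-21,-22,-23,-24,-25,-26,-27,-28,-29,-30,-31,-32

steps = 9; useful = 214; efficiency = 214/288 = 107/144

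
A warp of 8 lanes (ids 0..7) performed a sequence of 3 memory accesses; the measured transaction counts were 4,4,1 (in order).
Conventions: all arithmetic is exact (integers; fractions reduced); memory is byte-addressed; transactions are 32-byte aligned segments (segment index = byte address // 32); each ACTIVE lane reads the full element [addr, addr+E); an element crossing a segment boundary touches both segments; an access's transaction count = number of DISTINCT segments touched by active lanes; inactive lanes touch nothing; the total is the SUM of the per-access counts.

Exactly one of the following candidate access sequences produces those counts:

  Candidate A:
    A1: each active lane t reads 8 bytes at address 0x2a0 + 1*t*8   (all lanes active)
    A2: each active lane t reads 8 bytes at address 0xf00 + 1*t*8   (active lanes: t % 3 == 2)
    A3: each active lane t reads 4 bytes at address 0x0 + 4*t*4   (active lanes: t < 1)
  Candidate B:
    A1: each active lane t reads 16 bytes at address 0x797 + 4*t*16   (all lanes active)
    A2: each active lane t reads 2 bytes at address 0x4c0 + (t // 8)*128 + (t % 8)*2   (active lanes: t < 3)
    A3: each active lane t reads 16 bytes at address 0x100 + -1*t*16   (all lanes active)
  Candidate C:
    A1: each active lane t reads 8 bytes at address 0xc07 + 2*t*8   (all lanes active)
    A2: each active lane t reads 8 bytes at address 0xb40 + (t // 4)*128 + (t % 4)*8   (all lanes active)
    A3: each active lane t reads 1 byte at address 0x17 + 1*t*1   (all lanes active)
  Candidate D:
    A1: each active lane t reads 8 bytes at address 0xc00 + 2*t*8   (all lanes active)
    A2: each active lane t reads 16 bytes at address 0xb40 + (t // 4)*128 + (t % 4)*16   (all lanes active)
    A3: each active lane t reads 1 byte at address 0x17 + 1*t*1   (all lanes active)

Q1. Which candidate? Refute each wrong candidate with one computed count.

A: A1 gives 2 transactions, not 4
B: A1 gives 16 transactions, not 4
C: A2 gives 2 transactions, not 4
D: all counts match (4,4,1)

Answer: D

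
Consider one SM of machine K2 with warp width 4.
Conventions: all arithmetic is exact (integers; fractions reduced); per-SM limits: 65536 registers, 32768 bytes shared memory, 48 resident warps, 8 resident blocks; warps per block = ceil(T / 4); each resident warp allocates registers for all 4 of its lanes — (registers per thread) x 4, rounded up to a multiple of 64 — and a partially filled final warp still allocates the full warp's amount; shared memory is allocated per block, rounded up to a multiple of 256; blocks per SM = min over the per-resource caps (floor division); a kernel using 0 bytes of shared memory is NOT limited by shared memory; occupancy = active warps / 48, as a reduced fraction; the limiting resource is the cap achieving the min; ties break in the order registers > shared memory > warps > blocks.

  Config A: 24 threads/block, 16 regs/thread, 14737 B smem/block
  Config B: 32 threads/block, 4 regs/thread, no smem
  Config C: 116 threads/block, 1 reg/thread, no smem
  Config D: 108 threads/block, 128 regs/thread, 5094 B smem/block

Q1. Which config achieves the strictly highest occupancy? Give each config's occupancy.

occupancies: A 1/4, B 1, C 29/48, D 9/16

Answer: B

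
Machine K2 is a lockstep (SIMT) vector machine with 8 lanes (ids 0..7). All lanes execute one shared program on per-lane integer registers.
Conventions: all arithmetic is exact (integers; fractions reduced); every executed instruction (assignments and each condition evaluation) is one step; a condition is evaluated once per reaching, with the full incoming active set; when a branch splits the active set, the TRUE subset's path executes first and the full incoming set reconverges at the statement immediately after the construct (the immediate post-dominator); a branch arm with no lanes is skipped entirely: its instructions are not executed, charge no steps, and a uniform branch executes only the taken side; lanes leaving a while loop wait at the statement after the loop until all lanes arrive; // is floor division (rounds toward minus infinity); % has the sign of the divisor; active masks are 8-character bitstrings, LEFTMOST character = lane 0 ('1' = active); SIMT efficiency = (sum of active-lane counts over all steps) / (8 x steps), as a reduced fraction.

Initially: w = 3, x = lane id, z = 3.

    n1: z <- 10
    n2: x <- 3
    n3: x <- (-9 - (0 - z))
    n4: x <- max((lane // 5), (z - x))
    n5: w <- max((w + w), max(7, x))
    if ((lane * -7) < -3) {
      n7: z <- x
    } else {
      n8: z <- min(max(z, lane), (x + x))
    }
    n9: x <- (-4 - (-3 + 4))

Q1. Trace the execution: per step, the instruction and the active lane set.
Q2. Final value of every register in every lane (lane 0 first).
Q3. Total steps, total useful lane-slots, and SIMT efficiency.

step 0: z <- 10                      11111111
step 1: x <- 3                       11111111
step 2: x <- (-9 - (0 - z))          11111111
step 3: x <- max((lane // 5), (z - x)) 11111111
step 4: w <- max((w + w), max(7, x)) 11111111
step 5: eval ((lane * -7) < -3)      11111111
step 6: z <- x                       01111111
step 7: z <- min(max(z, lane), (x + x)) 10000000
step 8: x <- (-4 - (-3 + 4))         11111111

Answer: 9 steps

w: 9,9,9,9,9,9,9,9
x: -5,-5,-5,-5,-5,-5,-5,-5
z: 10,9,9,9,9,9,9,9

steps = 9; useful = 64; efficiency = 64/72 = 8/9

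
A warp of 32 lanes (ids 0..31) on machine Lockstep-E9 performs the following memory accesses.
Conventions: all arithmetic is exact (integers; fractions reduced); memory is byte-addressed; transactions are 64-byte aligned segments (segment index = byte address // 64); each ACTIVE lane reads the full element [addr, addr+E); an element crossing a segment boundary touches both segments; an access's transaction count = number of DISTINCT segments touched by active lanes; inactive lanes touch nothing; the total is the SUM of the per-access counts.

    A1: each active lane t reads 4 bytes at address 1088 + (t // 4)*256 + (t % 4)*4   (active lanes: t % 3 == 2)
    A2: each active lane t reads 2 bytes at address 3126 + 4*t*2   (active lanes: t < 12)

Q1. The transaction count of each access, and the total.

A1: 8 transactions
A2: 3 transactions

Answer: 8,3; total 11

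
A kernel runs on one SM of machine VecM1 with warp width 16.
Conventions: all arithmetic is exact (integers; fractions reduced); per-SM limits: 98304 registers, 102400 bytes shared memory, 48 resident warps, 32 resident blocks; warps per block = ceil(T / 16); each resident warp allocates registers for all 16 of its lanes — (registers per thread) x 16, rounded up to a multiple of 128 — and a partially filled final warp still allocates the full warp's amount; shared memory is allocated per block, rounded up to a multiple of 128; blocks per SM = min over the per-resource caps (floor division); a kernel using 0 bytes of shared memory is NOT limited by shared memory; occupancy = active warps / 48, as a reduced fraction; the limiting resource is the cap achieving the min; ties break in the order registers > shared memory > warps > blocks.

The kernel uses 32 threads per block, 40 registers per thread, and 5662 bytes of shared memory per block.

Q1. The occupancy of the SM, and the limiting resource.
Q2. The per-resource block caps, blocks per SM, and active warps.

Answer: occupancy 17/24, limited by shared memory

registers: 76 blocks
shared memory: 17 blocks
warps: 24 blocks
blocks: 32 blocks

Answer: 17 blocks, 34 active warps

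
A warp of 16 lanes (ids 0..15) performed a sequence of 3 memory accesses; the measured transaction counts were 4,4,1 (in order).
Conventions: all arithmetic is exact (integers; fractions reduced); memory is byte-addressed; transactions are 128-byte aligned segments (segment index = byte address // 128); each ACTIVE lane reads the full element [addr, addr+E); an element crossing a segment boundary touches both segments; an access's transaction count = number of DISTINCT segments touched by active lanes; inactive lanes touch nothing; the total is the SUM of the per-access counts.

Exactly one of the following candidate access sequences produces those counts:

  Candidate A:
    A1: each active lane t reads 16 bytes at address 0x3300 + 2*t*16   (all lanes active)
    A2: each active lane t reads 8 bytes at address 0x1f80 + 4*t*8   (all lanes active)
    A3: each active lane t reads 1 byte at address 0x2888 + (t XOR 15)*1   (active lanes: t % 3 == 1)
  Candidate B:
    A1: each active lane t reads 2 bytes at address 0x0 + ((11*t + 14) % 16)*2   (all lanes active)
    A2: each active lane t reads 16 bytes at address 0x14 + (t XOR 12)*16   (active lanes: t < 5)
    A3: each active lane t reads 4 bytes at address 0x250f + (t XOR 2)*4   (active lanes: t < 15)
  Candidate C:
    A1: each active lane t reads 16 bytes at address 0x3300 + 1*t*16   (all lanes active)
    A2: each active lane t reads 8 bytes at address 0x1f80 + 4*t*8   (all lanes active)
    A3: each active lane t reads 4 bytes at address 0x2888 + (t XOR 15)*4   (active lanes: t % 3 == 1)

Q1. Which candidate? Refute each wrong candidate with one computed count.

B: A1 gives 1 transaction, not 4
C: A1 gives 2 transactions, not 4
A: all counts match (4,4,1)

Answer: A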